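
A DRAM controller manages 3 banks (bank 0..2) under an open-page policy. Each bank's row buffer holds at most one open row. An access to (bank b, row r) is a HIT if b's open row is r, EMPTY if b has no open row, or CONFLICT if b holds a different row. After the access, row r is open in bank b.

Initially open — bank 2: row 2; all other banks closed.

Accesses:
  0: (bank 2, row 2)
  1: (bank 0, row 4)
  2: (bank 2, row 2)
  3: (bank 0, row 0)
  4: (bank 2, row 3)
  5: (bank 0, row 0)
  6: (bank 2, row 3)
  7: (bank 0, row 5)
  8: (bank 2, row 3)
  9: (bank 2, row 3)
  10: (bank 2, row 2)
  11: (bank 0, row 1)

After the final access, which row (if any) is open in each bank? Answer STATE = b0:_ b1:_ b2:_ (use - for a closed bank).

STATE = b0:1 b1:- b2:2

0: bank 2 row 2 — prev 2 → HIT
1: bank 0 row 4 — prev None → EMPTY
2: bank 2 row 2 — prev 2 → HIT
3: bank 0 row 0 — prev 4 → CONFLICT
4: bank 2 row 3 — prev 2 → CONFLICT
5: bank 0 row 0 — prev 0 → HIT
6: bank 2 row 3 — prev 3 → HIT
7: bank 0 row 5 — prev 0 → CONFLICT
8: bank 2 row 3 — prev 3 → HIT
9: bank 2 row 3 — prev 3 → HIT
10: bank 2 row 2 — prev 3 → CONFLICT
11: bank 0 row 1 — prev 5 → CONFLICT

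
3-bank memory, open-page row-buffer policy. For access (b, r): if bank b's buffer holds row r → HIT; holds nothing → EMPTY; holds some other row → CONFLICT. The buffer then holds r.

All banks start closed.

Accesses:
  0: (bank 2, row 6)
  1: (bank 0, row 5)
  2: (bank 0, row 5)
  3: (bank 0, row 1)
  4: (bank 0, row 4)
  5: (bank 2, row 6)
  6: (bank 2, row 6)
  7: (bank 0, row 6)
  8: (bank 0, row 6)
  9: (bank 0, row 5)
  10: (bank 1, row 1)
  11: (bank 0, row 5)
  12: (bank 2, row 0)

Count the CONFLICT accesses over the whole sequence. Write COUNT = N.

  [0] b2 r6: no row ⇒ E
  [1] b0 r5: no row ⇒ E
  [2] b0 r5: had r5 ⇒ H
  [3] b0 r1: had r5 ⇒ C
  [4] b0 r4: had r1 ⇒ C
  [5] b2 r6: had r6 ⇒ H
  [6] b2 r6: had r6 ⇒ H
  [7] b0 r6: had r4 ⇒ C
  [8] b0 r6: had r6 ⇒ H
  [9] b0 r5: had r6 ⇒ C
  [10] b1 r1: no row ⇒ E
  [11] b0 r5: had r5 ⇒ H
  [12] b2 r0: had r6 ⇒ C

COUNT = 5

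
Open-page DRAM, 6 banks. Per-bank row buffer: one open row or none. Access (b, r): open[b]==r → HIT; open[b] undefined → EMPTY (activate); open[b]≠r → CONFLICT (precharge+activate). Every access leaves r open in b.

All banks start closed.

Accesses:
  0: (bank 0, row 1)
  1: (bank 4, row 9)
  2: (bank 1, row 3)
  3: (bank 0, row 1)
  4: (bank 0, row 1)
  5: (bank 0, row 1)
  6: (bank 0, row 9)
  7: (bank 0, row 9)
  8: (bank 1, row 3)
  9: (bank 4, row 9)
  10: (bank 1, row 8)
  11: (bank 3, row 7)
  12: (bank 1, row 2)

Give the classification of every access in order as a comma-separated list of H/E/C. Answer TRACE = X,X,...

TRACE = E,E,E,H,H,H,C,H,H,H,C,E,C

0: bank 0 row 1 — prev None → EMPTY
1: bank 4 row 9 — prev None → EMPTY
2: bank 1 row 3 — prev None → EMPTY
3: bank 0 row 1 — prev 1 → HIT
4: bank 0 row 1 — prev 1 → HIT
5: bank 0 row 1 — prev 1 → HIT
6: bank 0 row 9 — prev 1 → CONFLICT
7: bank 0 row 9 — prev 9 → HIT
8: bank 1 row 3 — prev 3 → HIT
9: bank 4 row 9 — prev 9 → HIT
10: bank 1 row 8 — prev 3 → CONFLICT
11: bank 3 row 7 — prev None → EMPTY
12: bank 1 row 2 — prev 8 → CONFLICT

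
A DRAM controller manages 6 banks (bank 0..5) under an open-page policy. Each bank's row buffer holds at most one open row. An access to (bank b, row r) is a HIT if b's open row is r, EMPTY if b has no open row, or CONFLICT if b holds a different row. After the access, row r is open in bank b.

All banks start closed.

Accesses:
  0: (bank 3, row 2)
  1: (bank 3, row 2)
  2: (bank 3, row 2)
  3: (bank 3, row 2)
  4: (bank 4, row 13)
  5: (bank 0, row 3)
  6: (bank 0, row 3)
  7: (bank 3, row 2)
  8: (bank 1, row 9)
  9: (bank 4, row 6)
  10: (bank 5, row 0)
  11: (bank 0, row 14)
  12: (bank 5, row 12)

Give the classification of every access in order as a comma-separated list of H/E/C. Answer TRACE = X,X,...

0: bank 3 row 2 — prev None → EMPTY
1: bank 3 row 2 — prev 2 → HIT
2: bank 3 row 2 — prev 2 → HIT
3: bank 3 row 2 — prev 2 → HIT
4: bank 4 row 13 — prev None → EMPTY
5: bank 0 row 3 — prev None → EMPTY
6: bank 0 row 3 — prev 3 → HIT
7: bank 3 row 2 — prev 2 → HIT
8: bank 1 row 9 — prev None → EMPTY
9: bank 4 row 6 — prev 13 → CONFLICT
10: bank 5 row 0 — prev None → EMPTY
11: bank 0 row 14 — prev 3 → CONFLICT
12: bank 5 row 12 — prev 0 → CONFLICT

TRACE = E,H,H,H,E,E,H,H,E,C,E,C,C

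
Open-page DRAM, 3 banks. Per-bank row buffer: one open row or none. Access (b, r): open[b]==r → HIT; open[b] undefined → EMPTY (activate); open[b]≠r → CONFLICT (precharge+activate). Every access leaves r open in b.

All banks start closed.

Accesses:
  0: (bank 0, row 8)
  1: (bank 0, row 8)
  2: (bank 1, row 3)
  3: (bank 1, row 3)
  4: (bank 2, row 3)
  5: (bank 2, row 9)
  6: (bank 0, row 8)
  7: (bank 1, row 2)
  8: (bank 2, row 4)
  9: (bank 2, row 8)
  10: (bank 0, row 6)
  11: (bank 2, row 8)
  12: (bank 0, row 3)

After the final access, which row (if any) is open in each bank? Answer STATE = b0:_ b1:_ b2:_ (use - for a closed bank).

STATE = b0:3 b1:2 b2:8

step 0: bank0 None->8 [EMPTY]
step 1: bank0 8->8 [HIT]
step 2: bank1 None->3 [EMPTY]
step 3: bank1 3->3 [HIT]
step 4: bank2 None->3 [EMPTY]
step 5: bank2 3->9 [CONFLICT]
step 6: bank0 8->8 [HIT]
step 7: bank1 3->2 [CONFLICT]
step 8: bank2 9->4 [CONFLICT]
step 9: bank2 4->8 [CONFLICT]
step 10: bank0 8->6 [CONFLICT]
step 11: bank2 8->8 [HIT]
step 12: bank0 6->3 [CONFLICT]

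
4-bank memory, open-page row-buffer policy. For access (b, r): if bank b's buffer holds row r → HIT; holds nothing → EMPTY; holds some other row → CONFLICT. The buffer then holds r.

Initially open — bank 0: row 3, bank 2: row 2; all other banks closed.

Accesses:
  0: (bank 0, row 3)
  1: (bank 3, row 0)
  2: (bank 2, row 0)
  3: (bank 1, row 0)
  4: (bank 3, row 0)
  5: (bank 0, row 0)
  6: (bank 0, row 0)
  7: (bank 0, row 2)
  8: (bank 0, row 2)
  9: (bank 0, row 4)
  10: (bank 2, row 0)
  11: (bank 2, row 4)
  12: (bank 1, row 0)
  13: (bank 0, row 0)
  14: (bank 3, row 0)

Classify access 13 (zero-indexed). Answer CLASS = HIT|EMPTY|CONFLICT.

  [0] b0 r3: had r3 ⇒ H
  [1] b3 r0: no row ⇒ E
  [2] b2 r0: had r2 ⇒ C
  [3] b1 r0: no row ⇒ E
  [4] b3 r0: had r0 ⇒ H
  [5] b0 r0: had r3 ⇒ C
  [6] b0 r0: had r0 ⇒ H
  [7] b0 r2: had r0 ⇒ C
  [8] b0 r2: had r2 ⇒ H
  [9] b0 r4: had r2 ⇒ C
  [10] b2 r0: had r0 ⇒ H
  [11] b2 r4: had r0 ⇒ C
  [12] b1 r0: had r0 ⇒ H
  [13] b0 r0: had r4 ⇒ C
  [14] b3 r0: had r0 ⇒ H

CLASS = CONFLICT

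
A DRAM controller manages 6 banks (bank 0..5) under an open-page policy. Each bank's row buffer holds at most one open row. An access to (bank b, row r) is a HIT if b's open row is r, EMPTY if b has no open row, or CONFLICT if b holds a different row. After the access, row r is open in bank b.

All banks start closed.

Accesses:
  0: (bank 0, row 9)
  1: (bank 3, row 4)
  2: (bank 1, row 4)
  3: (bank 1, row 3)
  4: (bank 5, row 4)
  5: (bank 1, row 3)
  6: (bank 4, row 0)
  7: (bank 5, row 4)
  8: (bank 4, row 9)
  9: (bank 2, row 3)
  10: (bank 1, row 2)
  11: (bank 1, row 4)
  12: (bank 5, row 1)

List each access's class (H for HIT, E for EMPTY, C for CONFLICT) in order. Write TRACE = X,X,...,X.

#0 (0,9) E
#1 (3,4) E
#2 (1,4) E
#3 (1,3) C  (was 4)
#4 (5,4) E
#5 (1,3) H  (was 3)
#6 (4,0) E
#7 (5,4) H  (was 4)
#8 (4,9) C  (was 0)
#9 (2,3) E
#10 (1,2) C  (was 3)
#11 (1,4) C  (was 2)
#12 (5,1) C  (was 4)

TRACE = E,E,E,C,E,H,E,H,C,E,C,C,C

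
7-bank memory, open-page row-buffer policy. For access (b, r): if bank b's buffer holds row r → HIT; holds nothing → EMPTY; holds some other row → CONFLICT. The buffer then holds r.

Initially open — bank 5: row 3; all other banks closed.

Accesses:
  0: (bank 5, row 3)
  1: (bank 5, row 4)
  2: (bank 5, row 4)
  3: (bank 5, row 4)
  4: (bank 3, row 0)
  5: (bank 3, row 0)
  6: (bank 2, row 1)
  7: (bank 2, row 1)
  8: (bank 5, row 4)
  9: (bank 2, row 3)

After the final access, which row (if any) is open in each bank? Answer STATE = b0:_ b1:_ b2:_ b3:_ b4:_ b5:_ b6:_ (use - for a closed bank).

#0 (5,3) H  (was 3)
#1 (5,4) C  (was 3)
#2 (5,4) H  (was 4)
#3 (5,4) H  (was 4)
#4 (3,0) E
#5 (3,0) H  (was 0)
#6 (2,1) E
#7 (2,1) H  (was 1)
#8 (5,4) H  (was 4)
#9 (2,3) C  (was 1)

STATE = b0:- b1:- b2:3 b3:0 b4:- b5:4 b6:-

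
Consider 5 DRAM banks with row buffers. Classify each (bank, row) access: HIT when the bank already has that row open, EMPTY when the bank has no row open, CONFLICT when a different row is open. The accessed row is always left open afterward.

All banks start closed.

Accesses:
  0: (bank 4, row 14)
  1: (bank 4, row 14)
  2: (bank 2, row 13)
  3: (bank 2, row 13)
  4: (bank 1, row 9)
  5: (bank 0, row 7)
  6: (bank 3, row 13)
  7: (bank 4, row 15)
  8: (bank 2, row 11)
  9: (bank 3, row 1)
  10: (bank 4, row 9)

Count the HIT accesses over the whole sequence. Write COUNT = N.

0: bank 4 row 14 — prev None → EMPTY
1: bank 4 row 14 — prev 14 → HIT
2: bank 2 row 13 — prev None → EMPTY
3: bank 2 row 13 — prev 13 → HIT
4: bank 1 row 9 — prev None → EMPTY
5: bank 0 row 7 — prev None → EMPTY
6: bank 3 row 13 — prev None → EMPTY
7: bank 4 row 15 — prev 14 → CONFLICT
8: bank 2 row 11 — prev 13 → CONFLICT
9: bank 3 row 1 — prev 13 → CONFLICT
10: bank 4 row 9 — prev 15 → CONFLICT

COUNT = 2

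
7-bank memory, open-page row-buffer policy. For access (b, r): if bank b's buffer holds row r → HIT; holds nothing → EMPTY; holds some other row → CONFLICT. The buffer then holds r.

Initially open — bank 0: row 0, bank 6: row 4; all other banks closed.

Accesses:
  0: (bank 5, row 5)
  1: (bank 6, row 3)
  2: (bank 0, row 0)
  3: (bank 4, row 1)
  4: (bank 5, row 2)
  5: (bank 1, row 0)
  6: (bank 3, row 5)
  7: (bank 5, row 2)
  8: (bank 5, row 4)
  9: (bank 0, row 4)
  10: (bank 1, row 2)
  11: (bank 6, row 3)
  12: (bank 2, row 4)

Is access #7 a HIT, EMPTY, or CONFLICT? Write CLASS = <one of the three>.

CLASS = HIT

  [0] b5 r5: no row ⇒ E
  [1] b6 r3: had r4 ⇒ C
  [2] b0 r0: had r0 ⇒ H
  [3] b4 r1: no row ⇒ E
  [4] b5 r2: had r5 ⇒ C
  [5] b1 r0: no row ⇒ E
  [6] b3 r5: no row ⇒ E
  [7] b5 r2: had r2 ⇒ H
  [8] b5 r4: had r2 ⇒ C
  [9] b0 r4: had r0 ⇒ C
  [10] b1 r2: had r0 ⇒ C
  [11] b6 r3: had r3 ⇒ H
  [12] b2 r4: no row ⇒ E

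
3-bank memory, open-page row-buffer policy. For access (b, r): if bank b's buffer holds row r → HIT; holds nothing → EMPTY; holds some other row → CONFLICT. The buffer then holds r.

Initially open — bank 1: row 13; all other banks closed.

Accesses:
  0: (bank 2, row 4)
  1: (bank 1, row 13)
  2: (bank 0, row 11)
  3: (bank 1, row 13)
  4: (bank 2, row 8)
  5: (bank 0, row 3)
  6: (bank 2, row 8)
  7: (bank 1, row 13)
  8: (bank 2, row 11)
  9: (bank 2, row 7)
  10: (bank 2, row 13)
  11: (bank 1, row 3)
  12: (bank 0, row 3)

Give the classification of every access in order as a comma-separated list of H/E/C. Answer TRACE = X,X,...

TRACE = E,H,E,H,C,C,H,H,C,C,C,C,H

  [0] b2 r4: no row ⇒ E
  [1] b1 r13: had r13 ⇒ H
  [2] b0 r11: no row ⇒ E
  [3] b1 r13: had r13 ⇒ H
  [4] b2 r8: had r4 ⇒ C
  [5] b0 r3: had r11 ⇒ C
  [6] b2 r8: had r8 ⇒ H
  [7] b1 r13: had r13 ⇒ H
  [8] b2 r11: had r8 ⇒ C
  [9] b2 r7: had r11 ⇒ C
  [10] b2 r13: had r7 ⇒ C
  [11] b1 r3: had r13 ⇒ C
  [12] b0 r3: had r3 ⇒ H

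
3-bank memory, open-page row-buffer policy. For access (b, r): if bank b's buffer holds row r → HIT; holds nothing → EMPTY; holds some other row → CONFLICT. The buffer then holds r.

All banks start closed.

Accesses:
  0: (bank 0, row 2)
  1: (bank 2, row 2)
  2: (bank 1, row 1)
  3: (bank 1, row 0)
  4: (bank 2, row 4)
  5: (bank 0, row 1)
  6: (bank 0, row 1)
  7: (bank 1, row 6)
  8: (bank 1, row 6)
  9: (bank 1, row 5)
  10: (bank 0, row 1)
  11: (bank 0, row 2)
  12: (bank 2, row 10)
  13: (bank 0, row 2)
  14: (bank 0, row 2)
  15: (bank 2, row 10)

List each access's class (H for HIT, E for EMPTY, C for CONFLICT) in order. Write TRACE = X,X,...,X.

  [0] b0 r2: no row ⇒ E
  [1] b2 r2: no row ⇒ E
  [2] b1 r1: no row ⇒ E
  [3] b1 r0: had r1 ⇒ C
  [4] b2 r4: had r2 ⇒ C
  [5] b0 r1: had r2 ⇒ C
  [6] b0 r1: had r1 ⇒ H
  [7] b1 r6: had r0 ⇒ C
  [8] b1 r6: had r6 ⇒ H
  [9] b1 r5: had r6 ⇒ C
  [10] b0 r1: had r1 ⇒ H
  [11] b0 r2: had r1 ⇒ C
  [12] b2 r10: had r4 ⇒ C
  [13] b0 r2: had r2 ⇒ H
  [14] b0 r2: had r2 ⇒ H
  [15] b2 r10: had r10 ⇒ H

TRACE = E,E,E,C,C,C,H,C,H,C,H,C,C,H,H,H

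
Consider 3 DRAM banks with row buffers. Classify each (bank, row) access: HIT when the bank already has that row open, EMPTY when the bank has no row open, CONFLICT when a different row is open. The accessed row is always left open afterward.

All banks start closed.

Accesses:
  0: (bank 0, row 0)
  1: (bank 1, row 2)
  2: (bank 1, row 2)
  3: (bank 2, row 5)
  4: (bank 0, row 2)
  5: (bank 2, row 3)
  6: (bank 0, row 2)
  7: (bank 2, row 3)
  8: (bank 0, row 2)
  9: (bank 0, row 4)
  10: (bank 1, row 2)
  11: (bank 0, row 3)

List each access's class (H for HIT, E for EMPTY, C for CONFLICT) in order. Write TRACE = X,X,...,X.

TRACE = E,E,H,E,C,C,H,H,H,C,H,C

step 0: bank0 None->0 [EMPTY]
step 1: bank1 None->2 [EMPTY]
step 2: bank1 2->2 [HIT]
step 3: bank2 None->5 [EMPTY]
step 4: bank0 0->2 [CONFLICT]
step 5: bank2 5->3 [CONFLICT]
step 6: bank0 2->2 [HIT]
step 7: bank2 3->3 [HIT]
step 8: bank0 2->2 [HIT]
step 9: bank0 2->4 [CONFLICT]
step 10: bank1 2->2 [HIT]
step 11: bank0 4->3 [CONFLICT]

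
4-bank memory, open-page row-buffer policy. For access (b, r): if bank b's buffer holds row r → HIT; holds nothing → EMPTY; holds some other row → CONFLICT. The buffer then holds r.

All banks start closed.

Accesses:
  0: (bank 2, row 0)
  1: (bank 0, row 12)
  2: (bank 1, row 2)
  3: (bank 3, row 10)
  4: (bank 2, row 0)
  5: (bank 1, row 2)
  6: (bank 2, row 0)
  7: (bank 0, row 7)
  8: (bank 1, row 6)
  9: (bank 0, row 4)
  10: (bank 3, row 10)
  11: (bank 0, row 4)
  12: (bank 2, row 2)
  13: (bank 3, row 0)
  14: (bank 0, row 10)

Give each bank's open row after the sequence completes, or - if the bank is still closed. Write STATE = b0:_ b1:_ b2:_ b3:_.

#0 (2,0) E
#1 (0,12) E
#2 (1,2) E
#3 (3,10) E
#4 (2,0) H  (was 0)
#5 (1,2) H  (was 2)
#6 (2,0) H  (was 0)
#7 (0,7) C  (was 12)
#8 (1,6) C  (was 2)
#9 (0,4) C  (was 7)
#10 (3,10) H  (was 10)
#11 (0,4) H  (was 4)
#12 (2,2) C  (was 0)
#13 (3,0) C  (was 10)
#14 (0,10) C  (was 4)

STATE = b0:10 b1:6 b2:2 b3:0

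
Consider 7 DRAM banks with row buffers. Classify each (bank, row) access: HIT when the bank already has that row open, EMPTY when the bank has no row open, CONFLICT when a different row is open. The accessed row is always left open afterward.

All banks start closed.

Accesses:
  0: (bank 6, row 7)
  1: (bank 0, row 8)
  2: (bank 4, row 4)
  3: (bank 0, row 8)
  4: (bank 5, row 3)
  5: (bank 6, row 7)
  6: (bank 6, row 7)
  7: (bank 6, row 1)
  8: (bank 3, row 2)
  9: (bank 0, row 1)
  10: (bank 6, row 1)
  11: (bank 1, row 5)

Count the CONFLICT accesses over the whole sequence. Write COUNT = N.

0: bank 6 row 7 — prev None → EMPTY
1: bank 0 row 8 — prev None → EMPTY
2: bank 4 row 4 — prev None → EMPTY
3: bank 0 row 8 — prev 8 → HIT
4: bank 5 row 3 — prev None → EMPTY
5: bank 6 row 7 — prev 7 → HIT
6: bank 6 row 7 — prev 7 → HIT
7: bank 6 row 1 — prev 7 → CONFLICT
8: bank 3 row 2 — prev None → EMPTY
9: bank 0 row 1 — prev 8 → CONFLICT
10: bank 6 row 1 — prev 1 → HIT
11: bank 1 row 5 — prev None → EMPTY

COUNT = 2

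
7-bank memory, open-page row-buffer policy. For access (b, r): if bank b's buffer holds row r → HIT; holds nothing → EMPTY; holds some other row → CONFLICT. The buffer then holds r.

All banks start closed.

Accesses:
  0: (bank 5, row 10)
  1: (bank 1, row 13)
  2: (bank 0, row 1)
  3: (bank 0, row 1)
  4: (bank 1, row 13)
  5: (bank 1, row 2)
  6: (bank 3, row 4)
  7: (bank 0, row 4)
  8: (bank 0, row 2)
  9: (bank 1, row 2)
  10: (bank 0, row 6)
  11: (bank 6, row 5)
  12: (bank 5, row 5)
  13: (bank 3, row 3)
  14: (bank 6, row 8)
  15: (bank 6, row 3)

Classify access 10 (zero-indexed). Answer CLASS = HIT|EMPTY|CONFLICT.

step 0: bank5 None->10 [EMPTY]
step 1: bank1 None->13 [EMPTY]
step 2: bank0 None->1 [EMPTY]
step 3: bank0 1->1 [HIT]
step 4: bank1 13->13 [HIT]
step 5: bank1 13->2 [CONFLICT]
step 6: bank3 None->4 [EMPTY]
step 7: bank0 1->4 [CONFLICT]
step 8: bank0 4->2 [CONFLICT]
step 9: bank1 2->2 [HIT]
step 10: bank0 2->6 [CONFLICT]
step 11: bank6 None->5 [EMPTY]
step 12: bank5 10->5 [CONFLICT]
step 13: bank3 4->3 [CONFLICT]
step 14: bank6 5->8 [CONFLICT]
step 15: bank6 8->3 [CONFLICT]

CLASS = CONFLICT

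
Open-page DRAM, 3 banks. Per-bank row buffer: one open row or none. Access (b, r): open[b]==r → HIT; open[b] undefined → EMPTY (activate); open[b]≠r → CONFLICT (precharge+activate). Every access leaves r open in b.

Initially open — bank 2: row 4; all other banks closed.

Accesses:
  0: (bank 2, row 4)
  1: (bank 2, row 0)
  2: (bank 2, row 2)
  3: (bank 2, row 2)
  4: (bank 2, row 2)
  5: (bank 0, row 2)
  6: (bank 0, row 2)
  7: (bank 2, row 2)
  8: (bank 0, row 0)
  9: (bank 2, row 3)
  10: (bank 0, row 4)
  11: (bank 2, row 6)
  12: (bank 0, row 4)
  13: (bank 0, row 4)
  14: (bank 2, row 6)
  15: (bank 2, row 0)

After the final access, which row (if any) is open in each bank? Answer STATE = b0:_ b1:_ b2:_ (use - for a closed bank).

0: bank 2 row 4 — prev 4 → HIT
1: bank 2 row 0 — prev 4 → CONFLICT
2: bank 2 row 2 — prev 0 → CONFLICT
3: bank 2 row 2 — prev 2 → HIT
4: bank 2 row 2 — prev 2 → HIT
5: bank 0 row 2 — prev None → EMPTY
6: bank 0 row 2 — prev 2 → HIT
7: bank 2 row 2 — prev 2 → HIT
8: bank 0 row 0 — prev 2 → CONFLICT
9: bank 2 row 3 — prev 2 → CONFLICT
10: bank 0 row 4 — prev 0 → CONFLICT
11: bank 2 row 6 — prev 3 → CONFLICT
12: bank 0 row 4 — prev 4 → HIT
13: bank 0 row 4 — prev 4 → HIT
14: bank 2 row 6 — prev 6 → HIT
15: bank 2 row 0 — prev 6 → CONFLICT

STATE = b0:4 b1:- b2:0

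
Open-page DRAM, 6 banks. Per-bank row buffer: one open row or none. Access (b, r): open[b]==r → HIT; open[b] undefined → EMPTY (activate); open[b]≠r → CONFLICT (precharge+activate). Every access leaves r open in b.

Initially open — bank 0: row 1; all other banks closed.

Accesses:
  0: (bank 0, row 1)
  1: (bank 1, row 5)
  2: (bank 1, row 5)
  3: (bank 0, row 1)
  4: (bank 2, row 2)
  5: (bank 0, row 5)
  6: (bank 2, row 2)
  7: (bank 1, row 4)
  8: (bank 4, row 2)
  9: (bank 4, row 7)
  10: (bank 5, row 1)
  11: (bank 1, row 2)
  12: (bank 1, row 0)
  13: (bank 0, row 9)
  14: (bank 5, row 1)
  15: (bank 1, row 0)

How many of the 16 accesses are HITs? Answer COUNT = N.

0: bank 0 row 1 — prev 1 → HIT
1: bank 1 row 5 — prev None → EMPTY
2: bank 1 row 5 — prev 5 → HIT
3: bank 0 row 1 — prev 1 → HIT
4: bank 2 row 2 — prev None → EMPTY
5: bank 0 row 5 — prev 1 → CONFLICT
6: bank 2 row 2 — prev 2 → HIT
7: bank 1 row 4 — prev 5 → CONFLICT
8: bank 4 row 2 — prev None → EMPTY
9: bank 4 row 7 — prev 2 → CONFLICT
10: bank 5 row 1 — prev None → EMPTY
11: bank 1 row 2 — prev 4 → CONFLICT
12: bank 1 row 0 — prev 2 → CONFLICT
13: bank 0 row 9 — prev 5 → CONFLICT
14: bank 5 row 1 — prev 1 → HIT
15: bank 1 row 0 — prev 0 → HIT

COUNT = 6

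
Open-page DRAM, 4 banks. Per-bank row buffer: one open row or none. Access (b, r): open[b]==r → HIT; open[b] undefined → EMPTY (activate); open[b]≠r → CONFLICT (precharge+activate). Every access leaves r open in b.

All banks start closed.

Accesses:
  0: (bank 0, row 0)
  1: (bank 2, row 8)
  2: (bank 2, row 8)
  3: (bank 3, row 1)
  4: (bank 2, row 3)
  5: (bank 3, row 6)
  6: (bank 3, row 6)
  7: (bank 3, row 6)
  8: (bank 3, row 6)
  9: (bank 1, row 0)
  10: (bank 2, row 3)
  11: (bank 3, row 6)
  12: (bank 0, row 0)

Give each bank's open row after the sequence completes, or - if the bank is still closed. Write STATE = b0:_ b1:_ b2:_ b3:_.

STATE = b0:0 b1:0 b2:3 b3:6

step 0: bank0 None->0 [EMPTY]
step 1: bank2 None->8 [EMPTY]
step 2: bank2 8->8 [HIT]
step 3: bank3 None->1 [EMPTY]
step 4: bank2 8->3 [CONFLICT]
step 5: bank3 1->6 [CONFLICT]
step 6: bank3 6->6 [HIT]
step 7: bank3 6->6 [HIT]
step 8: bank3 6->6 [HIT]
step 9: bank1 None->0 [EMPTY]
step 10: bank2 3->3 [HIT]
step 11: bank3 6->6 [HIT]
step 12: bank0 0->0 [HIT]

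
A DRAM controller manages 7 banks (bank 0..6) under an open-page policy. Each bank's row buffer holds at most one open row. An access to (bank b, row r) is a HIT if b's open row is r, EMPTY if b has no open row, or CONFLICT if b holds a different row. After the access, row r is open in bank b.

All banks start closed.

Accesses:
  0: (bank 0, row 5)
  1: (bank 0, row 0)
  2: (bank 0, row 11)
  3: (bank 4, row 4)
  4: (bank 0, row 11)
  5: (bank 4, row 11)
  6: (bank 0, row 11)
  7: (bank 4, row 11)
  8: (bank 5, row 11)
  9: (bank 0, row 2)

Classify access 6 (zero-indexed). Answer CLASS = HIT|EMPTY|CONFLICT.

CLASS = HIT

step 0: bank0 None->5 [EMPTY]
step 1: bank0 5->0 [CONFLICT]
step 2: bank0 0->11 [CONFLICT]
step 3: bank4 None->4 [EMPTY]
step 4: bank0 11->11 [HIT]
step 5: bank4 4->11 [CONFLICT]
step 6: bank0 11->11 [HIT]
step 7: bank4 11->11 [HIT]
step 8: bank5 None->11 [EMPTY]
step 9: bank0 11->2 [CONFLICT]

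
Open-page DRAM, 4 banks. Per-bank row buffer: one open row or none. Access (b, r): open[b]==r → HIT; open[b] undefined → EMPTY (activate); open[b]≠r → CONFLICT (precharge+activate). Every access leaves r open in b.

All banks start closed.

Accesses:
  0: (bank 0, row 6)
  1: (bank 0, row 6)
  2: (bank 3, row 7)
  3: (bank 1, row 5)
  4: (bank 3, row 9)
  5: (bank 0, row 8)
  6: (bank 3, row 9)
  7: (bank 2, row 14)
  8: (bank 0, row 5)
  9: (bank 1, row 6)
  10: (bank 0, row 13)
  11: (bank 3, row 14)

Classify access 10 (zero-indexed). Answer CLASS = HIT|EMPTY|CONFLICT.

step 0: bank0 None->6 [EMPTY]
step 1: bank0 6->6 [HIT]
step 2: bank3 None->7 [EMPTY]
step 3: bank1 None->5 [EMPTY]
step 4: bank3 7->9 [CONFLICT]
step 5: bank0 6->8 [CONFLICT]
step 6: bank3 9->9 [HIT]
step 7: bank2 None->14 [EMPTY]
step 8: bank0 8->5 [CONFLICT]
step 9: bank1 5->6 [CONFLICT]
step 10: bank0 5->13 [CONFLICT]
step 11: bank3 9->14 [CONFLICT]

CLASS = CONFLICT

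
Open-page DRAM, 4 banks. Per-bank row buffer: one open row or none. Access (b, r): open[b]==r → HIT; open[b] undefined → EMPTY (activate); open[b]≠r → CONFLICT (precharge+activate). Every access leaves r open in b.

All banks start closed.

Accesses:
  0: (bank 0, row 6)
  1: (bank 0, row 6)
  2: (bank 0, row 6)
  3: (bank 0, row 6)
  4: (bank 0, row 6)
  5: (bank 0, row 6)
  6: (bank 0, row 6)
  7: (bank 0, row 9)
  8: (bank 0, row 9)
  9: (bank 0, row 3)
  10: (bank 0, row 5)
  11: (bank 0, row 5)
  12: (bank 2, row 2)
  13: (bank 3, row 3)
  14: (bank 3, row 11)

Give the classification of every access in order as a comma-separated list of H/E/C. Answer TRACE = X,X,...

step 0: bank0 None->6 [EMPTY]
step 1: bank0 6->6 [HIT]
step 2: bank0 6->6 [HIT]
step 3: bank0 6->6 [HIT]
step 4: bank0 6->6 [HIT]
step 5: bank0 6->6 [HIT]
step 6: bank0 6->6 [HIT]
step 7: bank0 6->9 [CONFLICT]
step 8: bank0 9->9 [HIT]
step 9: bank0 9->3 [CONFLICT]
step 10: bank0 3->5 [CONFLICT]
step 11: bank0 5->5 [HIT]
step 12: bank2 None->2 [EMPTY]
step 13: bank3 None->3 [EMPTY]
step 14: bank3 3->11 [CONFLICT]

TRACE = E,H,H,H,H,H,H,C,H,C,C,H,E,E,C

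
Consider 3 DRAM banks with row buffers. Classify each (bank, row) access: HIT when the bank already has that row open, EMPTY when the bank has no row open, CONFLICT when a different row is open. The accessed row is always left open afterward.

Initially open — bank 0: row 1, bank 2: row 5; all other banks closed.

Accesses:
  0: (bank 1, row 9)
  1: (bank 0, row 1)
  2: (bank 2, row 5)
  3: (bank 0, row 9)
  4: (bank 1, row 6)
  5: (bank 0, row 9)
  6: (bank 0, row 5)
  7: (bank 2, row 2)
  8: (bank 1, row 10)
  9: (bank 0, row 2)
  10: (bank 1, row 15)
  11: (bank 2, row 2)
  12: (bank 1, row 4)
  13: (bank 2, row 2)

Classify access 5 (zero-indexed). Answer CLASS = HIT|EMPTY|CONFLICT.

CLASS = HIT

step 0: bank1 None->9 [EMPTY]
step 1: bank0 1->1 [HIT]
step 2: bank2 5->5 [HIT]
step 3: bank0 1->9 [CONFLICT]
step 4: bank1 9->6 [CONFLICT]
step 5: bank0 9->9 [HIT]
step 6: bank0 9->5 [CONFLICT]
step 7: bank2 5->2 [CONFLICT]
step 8: bank1 6->10 [CONFLICT]
step 9: bank0 5->2 [CONFLICT]
step 10: bank1 10->15 [CONFLICT]
step 11: bank2 2->2 [HIT]
step 12: bank1 15->4 [CONFLICT]
step 13: bank2 2->2 [HIT]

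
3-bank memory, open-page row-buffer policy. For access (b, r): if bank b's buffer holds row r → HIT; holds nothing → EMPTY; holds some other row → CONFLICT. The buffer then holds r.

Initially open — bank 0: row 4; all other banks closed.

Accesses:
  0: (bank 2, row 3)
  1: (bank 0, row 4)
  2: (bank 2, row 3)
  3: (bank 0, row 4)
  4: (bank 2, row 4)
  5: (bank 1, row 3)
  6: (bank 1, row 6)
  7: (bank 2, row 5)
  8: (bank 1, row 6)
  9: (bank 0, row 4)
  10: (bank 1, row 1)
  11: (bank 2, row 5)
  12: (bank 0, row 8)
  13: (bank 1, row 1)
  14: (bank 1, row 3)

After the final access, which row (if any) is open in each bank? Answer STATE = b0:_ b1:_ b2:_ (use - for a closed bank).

STATE = b0:8 b1:3 b2:5

  [0] b2 r3: no row ⇒ E
  [1] b0 r4: had r4 ⇒ H
  [2] b2 r3: had r3 ⇒ H
  [3] b0 r4: had r4 ⇒ H
  [4] b2 r4: had r3 ⇒ C
  [5] b1 r3: no row ⇒ E
  [6] b1 r6: had r3 ⇒ C
  [7] b2 r5: had r4 ⇒ C
  [8] b1 r6: had r6 ⇒ H
  [9] b0 r4: had r4 ⇒ H
  [10] b1 r1: had r6 ⇒ C
  [11] b2 r5: had r5 ⇒ H
  [12] b0 r8: had r4 ⇒ C
  [13] b1 r1: had r1 ⇒ H
  [14] b1 r3: had r1 ⇒ C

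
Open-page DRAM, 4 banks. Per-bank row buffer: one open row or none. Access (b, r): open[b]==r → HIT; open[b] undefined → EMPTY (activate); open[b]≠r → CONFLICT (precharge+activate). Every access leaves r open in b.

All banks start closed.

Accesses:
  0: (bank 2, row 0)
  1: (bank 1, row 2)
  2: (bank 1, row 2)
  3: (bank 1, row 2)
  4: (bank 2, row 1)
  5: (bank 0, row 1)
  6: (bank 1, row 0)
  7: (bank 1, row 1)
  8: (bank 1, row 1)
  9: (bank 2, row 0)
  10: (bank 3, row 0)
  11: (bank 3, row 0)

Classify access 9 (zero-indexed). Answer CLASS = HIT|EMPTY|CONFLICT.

CLASS = CONFLICT

0: bank 2 row 0 — prev None → EMPTY
1: bank 1 row 2 — prev None → EMPTY
2: bank 1 row 2 — prev 2 → HIT
3: bank 1 row 2 — prev 2 → HIT
4: bank 2 row 1 — prev 0 → CONFLICT
5: bank 0 row 1 — prev None → EMPTY
6: bank 1 row 0 — prev 2 → CONFLICT
7: bank 1 row 1 — prev 0 → CONFLICT
8: bank 1 row 1 — prev 1 → HIT
9: bank 2 row 0 — prev 1 → CONFLICT
10: bank 3 row 0 — prev None → EMPTY
11: bank 3 row 0 — prev 0 → HIT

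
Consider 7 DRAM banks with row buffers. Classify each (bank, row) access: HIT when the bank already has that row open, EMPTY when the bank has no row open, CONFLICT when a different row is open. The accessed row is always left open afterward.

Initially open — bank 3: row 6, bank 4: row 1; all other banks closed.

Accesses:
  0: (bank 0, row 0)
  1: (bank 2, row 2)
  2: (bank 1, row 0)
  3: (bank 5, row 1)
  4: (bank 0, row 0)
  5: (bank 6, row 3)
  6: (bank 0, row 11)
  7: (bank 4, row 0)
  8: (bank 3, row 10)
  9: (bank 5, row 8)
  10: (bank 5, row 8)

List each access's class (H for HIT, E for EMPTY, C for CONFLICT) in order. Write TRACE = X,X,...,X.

TRACE = E,E,E,E,H,E,C,C,C,C,H

  [0] b0 r0: no row ⇒ E
  [1] b2 r2: no row ⇒ E
  [2] b1 r0: no row ⇒ E
  [3] b5 r1: no row ⇒ E
  [4] b0 r0: had r0 ⇒ H
  [5] b6 r3: no row ⇒ E
  [6] b0 r11: had r0 ⇒ C
  [7] b4 r0: had r1 ⇒ C
  [8] b3 r10: had r6 ⇒ C
  [9] b5 r8: had r1 ⇒ C
  [10] b5 r8: had r8 ⇒ H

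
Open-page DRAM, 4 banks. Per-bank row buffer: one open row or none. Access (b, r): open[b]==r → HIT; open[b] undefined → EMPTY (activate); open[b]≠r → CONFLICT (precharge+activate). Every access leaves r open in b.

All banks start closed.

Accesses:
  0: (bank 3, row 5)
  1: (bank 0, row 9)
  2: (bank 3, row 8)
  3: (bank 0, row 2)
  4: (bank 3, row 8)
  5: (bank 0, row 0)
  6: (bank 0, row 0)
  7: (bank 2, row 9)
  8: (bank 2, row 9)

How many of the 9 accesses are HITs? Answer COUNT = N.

COUNT = 3

#0 (3,5) E
#1 (0,9) E
#2 (3,8) C  (was 5)
#3 (0,2) C  (was 9)
#4 (3,8) H  (was 8)
#5 (0,0) C  (was 2)
#6 (0,0) H  (was 0)
#7 (2,9) E
#8 (2,9) H  (was 9)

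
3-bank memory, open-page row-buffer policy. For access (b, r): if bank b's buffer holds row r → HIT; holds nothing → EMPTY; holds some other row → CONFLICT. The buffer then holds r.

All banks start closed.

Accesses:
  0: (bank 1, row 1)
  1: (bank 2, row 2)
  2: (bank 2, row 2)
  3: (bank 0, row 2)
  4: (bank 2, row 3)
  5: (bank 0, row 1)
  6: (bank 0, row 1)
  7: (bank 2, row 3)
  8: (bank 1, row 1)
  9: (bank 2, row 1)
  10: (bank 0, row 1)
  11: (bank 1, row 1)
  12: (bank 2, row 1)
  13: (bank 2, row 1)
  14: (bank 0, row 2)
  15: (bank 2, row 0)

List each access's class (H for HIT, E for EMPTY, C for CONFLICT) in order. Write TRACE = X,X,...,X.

TRACE = E,E,H,E,C,C,H,H,H,C,H,H,H,H,C,C

  [0] b1 r1: no row ⇒ E
  [1] b2 r2: no row ⇒ E
  [2] b2 r2: had r2 ⇒ H
  [3] b0 r2: no row ⇒ E
  [4] b2 r3: had r2 ⇒ C
  [5] b0 r1: had r2 ⇒ C
  [6] b0 r1: had r1 ⇒ H
  [7] b2 r3: had r3 ⇒ H
  [8] b1 r1: had r1 ⇒ H
  [9] b2 r1: had r3 ⇒ C
  [10] b0 r1: had r1 ⇒ H
  [11] b1 r1: had r1 ⇒ H
  [12] b2 r1: had r1 ⇒ H
  [13] b2 r1: had r1 ⇒ H
  [14] b0 r2: had r1 ⇒ C
  [15] b2 r0: had r1 ⇒ C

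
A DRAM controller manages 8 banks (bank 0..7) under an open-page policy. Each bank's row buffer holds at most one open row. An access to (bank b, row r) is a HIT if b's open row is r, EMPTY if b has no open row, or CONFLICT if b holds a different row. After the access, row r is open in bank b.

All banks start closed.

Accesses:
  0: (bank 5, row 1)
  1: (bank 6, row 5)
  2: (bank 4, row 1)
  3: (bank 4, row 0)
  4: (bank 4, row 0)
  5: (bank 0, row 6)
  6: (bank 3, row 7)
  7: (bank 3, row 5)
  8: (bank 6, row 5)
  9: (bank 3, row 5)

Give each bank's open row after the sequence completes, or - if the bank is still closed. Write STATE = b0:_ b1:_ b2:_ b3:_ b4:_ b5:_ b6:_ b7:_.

STATE = b0:6 b1:- b2:- b3:5 b4:0 b5:1 b6:5 b7:-

#0 (5,1) E
#1 (6,5) E
#2 (4,1) E
#3 (4,0) C  (was 1)
#4 (4,0) H  (was 0)
#5 (0,6) E
#6 (3,7) E
#7 (3,5) C  (was 7)
#8 (6,5) H  (was 5)
#9 (3,5) H  (was 5)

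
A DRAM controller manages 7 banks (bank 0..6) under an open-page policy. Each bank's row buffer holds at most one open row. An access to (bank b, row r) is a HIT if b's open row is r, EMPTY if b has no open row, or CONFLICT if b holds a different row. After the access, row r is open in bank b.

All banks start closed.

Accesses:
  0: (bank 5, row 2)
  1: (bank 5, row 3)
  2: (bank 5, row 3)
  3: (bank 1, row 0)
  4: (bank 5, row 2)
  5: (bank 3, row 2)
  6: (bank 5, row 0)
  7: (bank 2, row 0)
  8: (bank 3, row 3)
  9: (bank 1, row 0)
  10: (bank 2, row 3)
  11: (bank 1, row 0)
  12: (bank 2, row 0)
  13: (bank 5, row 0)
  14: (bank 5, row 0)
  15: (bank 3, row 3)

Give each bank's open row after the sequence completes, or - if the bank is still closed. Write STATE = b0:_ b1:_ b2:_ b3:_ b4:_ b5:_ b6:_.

#0 (5,2) E
#1 (5,3) C  (was 2)
#2 (5,3) H  (was 3)
#3 (1,0) E
#4 (5,2) C  (was 3)
#5 (3,2) E
#6 (5,0) C  (was 2)
#7 (2,0) E
#8 (3,3) C  (was 2)
#9 (1,0) H  (was 0)
#10 (2,3) C  (was 0)
#11 (1,0) H  (was 0)
#12 (2,0) C  (was 3)
#13 (5,0) H  (was 0)
#14 (5,0) H  (was 0)
#15 (3,3) H  (was 3)

STATE = b0:- b1:0 b2:0 b3:3 b4:- b5:0 b6:-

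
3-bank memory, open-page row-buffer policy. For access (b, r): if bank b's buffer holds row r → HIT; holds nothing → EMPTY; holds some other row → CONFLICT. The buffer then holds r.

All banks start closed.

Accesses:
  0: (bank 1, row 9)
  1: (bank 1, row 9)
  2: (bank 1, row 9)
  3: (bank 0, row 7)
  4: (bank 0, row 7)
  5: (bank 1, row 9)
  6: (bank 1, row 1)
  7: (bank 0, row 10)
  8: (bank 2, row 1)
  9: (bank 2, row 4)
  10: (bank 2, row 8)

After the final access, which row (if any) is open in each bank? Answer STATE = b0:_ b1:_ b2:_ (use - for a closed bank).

STATE = b0:10 b1:1 b2:8

step 0: bank1 None->9 [EMPTY]
step 1: bank1 9->9 [HIT]
step 2: bank1 9->9 [HIT]
step 3: bank0 None->7 [EMPTY]
step 4: bank0 7->7 [HIT]
step 5: bank1 9->9 [HIT]
step 6: bank1 9->1 [CONFLICT]
step 7: bank0 7->10 [CONFLICT]
step 8: bank2 None->1 [EMPTY]
step 9: bank2 1->4 [CONFLICT]
step 10: bank2 4->8 [CONFLICT]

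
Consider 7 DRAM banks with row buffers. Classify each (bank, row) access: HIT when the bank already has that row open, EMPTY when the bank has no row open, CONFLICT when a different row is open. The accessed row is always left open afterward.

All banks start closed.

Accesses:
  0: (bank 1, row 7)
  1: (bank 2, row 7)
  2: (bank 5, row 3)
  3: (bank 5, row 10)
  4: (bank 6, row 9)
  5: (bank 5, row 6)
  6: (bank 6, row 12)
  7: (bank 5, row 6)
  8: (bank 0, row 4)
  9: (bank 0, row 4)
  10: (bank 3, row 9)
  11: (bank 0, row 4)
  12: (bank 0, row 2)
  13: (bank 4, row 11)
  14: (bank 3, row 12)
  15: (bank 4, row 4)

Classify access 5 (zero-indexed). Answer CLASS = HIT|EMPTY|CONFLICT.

0: bank 1 row 7 — prev None → EMPTY
1: bank 2 row 7 — prev None → EMPTY
2: bank 5 row 3 — prev None → EMPTY
3: bank 5 row 10 — prev 3 → CONFLICT
4: bank 6 row 9 — prev None → EMPTY
5: bank 5 row 6 — prev 10 → CONFLICT
6: bank 6 row 12 — prev 9 → CONFLICT
7: bank 5 row 6 — prev 6 → HIT
8: bank 0 row 4 — prev None → EMPTY
9: bank 0 row 4 — prev 4 → HIT
10: bank 3 row 9 — prev None → EMPTY
11: bank 0 row 4 — prev 4 → HIT
12: bank 0 row 2 — prev 4 → CONFLICT
13: bank 4 row 11 — prev None → EMPTY
14: bank 3 row 12 — prev 9 → CONFLICT
15: bank 4 row 4 — prev 11 → CONFLICT

CLASS = CONFLICT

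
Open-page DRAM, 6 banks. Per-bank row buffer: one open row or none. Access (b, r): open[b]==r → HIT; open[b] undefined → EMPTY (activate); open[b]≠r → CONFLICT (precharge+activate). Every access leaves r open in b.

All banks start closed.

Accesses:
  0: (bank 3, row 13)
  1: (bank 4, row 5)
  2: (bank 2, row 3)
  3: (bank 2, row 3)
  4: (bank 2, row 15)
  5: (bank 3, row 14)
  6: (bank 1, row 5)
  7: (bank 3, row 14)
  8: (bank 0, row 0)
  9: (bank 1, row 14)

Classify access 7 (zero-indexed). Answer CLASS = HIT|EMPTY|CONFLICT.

step 0: bank3 None->13 [EMPTY]
step 1: bank4 None->5 [EMPTY]
step 2: bank2 None->3 [EMPTY]
step 3: bank2 3->3 [HIT]
step 4: bank2 3->15 [CONFLICT]
step 5: bank3 13->14 [CONFLICT]
step 6: bank1 None->5 [EMPTY]
step 7: bank3 14->14 [HIT]
step 8: bank0 None->0 [EMPTY]
step 9: bank1 5->14 [CONFLICT]

CLASS = HIT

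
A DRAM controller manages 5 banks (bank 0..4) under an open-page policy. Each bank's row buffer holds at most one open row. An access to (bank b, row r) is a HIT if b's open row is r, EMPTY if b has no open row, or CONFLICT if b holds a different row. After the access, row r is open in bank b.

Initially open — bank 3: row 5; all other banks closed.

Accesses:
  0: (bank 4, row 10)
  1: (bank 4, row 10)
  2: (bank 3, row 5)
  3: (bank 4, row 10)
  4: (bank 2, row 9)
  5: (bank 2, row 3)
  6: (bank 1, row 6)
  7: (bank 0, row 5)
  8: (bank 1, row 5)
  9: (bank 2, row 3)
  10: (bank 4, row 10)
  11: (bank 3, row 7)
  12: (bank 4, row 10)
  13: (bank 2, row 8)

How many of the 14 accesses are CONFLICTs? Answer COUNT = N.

#0 (4,10) E
#1 (4,10) H  (was 10)
#2 (3,5) H  (was 5)
#3 (4,10) H  (was 10)
#4 (2,9) E
#5 (2,3) C  (was 9)
#6 (1,6) E
#7 (0,5) E
#8 (1,5) C  (was 6)
#9 (2,3) H  (was 3)
#10 (4,10) H  (was 10)
#11 (3,7) C  (was 5)
#12 (4,10) H  (was 10)
#13 (2,8) C  (was 3)

COUNT = 4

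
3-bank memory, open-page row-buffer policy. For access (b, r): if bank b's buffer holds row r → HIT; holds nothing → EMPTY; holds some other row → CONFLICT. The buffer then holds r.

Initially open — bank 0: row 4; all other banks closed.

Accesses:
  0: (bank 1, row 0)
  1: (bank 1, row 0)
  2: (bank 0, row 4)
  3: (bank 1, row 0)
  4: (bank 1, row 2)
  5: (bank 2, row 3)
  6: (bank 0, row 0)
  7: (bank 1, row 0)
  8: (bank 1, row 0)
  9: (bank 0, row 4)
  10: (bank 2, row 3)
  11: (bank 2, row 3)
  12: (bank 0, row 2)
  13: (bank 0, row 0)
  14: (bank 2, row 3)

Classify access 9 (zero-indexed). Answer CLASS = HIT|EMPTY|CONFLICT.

CLASS = CONFLICT

  [0] b1 r0: no row ⇒ E
  [1] b1 r0: had r0 ⇒ H
  [2] b0 r4: had r4 ⇒ H
  [3] b1 r0: had r0 ⇒ H
  [4] b1 r2: had r0 ⇒ C
  [5] b2 r3: no row ⇒ E
  [6] b0 r0: had r4 ⇒ C
  [7] b1 r0: had r2 ⇒ C
  [8] b1 r0: had r0 ⇒ H
  [9] b0 r4: had r0 ⇒ C
  [10] b2 r3: had r3 ⇒ H
  [11] b2 r3: had r3 ⇒ H
  [12] b0 r2: had r4 ⇒ C
  [13] b0 r0: had r2 ⇒ C
  [14] b2 r3: had r3 ⇒ H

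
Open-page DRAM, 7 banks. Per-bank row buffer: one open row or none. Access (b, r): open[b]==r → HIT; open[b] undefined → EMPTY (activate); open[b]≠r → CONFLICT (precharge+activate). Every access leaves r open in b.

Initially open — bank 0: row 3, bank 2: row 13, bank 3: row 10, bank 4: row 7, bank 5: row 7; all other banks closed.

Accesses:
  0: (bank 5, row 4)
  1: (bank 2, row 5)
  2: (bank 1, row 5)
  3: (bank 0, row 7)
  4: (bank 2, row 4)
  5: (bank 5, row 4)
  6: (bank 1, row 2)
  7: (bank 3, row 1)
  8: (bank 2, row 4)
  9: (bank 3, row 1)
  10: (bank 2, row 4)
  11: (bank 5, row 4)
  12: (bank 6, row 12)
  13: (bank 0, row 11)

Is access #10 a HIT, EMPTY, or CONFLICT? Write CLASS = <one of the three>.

CLASS = HIT

0: bank 5 row 4 — prev 7 → CONFLICT
1: bank 2 row 5 — prev 13 → CONFLICT
2: bank 1 row 5 — prev None → EMPTY
3: bank 0 row 7 — prev 3 → CONFLICT
4: bank 2 row 4 — prev 5 → CONFLICT
5: bank 5 row 4 — prev 4 → HIT
6: bank 1 row 2 — prev 5 → CONFLICT
7: bank 3 row 1 — prev 10 → CONFLICT
8: bank 2 row 4 — prev 4 → HIT
9: bank 3 row 1 — prev 1 → HIT
10: bank 2 row 4 — prev 4 → HIT
11: bank 5 row 4 — prev 4 → HIT
12: bank 6 row 12 — prev None → EMPTY
13: bank 0 row 11 — prev 7 → CONFLICT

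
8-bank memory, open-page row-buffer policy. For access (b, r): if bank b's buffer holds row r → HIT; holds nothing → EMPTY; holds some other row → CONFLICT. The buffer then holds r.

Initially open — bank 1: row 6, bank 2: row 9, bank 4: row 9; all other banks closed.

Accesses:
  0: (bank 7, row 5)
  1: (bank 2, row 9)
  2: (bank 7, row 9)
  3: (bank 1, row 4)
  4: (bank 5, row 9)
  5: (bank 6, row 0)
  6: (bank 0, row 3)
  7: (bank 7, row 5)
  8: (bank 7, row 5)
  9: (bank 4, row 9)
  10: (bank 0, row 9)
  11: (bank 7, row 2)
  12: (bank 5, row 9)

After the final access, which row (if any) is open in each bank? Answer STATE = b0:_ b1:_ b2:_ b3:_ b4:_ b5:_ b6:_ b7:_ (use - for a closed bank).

STATE = b0:9 b1:4 b2:9 b3:- b4:9 b5:9 b6:0 b7:2

#0 (7,5) E
#1 (2,9) H  (was 9)
#2 (7,9) C  (was 5)
#3 (1,4) C  (was 6)
#4 (5,9) E
#5 (6,0) E
#6 (0,3) E
#7 (7,5) C  (was 9)
#8 (7,5) H  (was 5)
#9 (4,9) H  (was 9)
#10 (0,9) C  (was 3)
#11 (7,2) C  (was 5)
#12 (5,9) H  (was 9)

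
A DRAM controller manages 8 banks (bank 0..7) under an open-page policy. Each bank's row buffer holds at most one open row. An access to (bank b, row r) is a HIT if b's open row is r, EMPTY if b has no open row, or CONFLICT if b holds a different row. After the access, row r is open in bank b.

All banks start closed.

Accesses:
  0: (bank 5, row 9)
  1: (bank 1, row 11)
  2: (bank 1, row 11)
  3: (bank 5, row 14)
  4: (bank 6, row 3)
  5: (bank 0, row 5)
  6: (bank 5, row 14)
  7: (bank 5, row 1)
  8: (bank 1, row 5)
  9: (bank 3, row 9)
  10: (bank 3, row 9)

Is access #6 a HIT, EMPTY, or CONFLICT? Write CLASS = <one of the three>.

CLASS = HIT

#0 (5,9) E
#1 (1,11) E
#2 (1,11) H  (was 11)
#3 (5,14) C  (was 9)
#4 (6,3) E
#5 (0,5) E
#6 (5,14) H  (was 14)
#7 (5,1) C  (was 14)
#8 (1,5) C  (was 11)
#9 (3,9) E
#10 (3,9) H  (was 9)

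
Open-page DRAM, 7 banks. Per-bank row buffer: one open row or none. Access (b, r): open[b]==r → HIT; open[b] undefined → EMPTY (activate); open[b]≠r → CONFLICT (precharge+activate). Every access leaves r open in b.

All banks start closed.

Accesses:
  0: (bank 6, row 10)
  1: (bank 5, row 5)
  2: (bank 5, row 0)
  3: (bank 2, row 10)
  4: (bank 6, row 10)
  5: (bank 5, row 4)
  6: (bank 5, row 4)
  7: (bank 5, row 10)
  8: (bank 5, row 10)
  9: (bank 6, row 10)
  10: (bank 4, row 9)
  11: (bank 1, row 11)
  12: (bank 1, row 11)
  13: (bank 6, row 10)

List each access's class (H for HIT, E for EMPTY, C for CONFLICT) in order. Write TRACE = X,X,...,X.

step 0: bank6 None->10 [EMPTY]
step 1: bank5 None->5 [EMPTY]
step 2: bank5 5->0 [CONFLICT]
step 3: bank2 None->10 [EMPTY]
step 4: bank6 10->10 [HIT]
step 5: bank5 0->4 [CONFLICT]
step 6: bank5 4->4 [HIT]
step 7: bank5 4->10 [CONFLICT]
step 8: bank5 10->10 [HIT]
step 9: bank6 10->10 [HIT]
step 10: bank4 None->9 [EMPTY]
step 11: bank1 None->11 [EMPTY]
step 12: bank1 11->11 [HIT]
step 13: bank6 10->10 [HIT]

TRACE = E,E,C,E,H,C,H,C,H,H,E,E,H,H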